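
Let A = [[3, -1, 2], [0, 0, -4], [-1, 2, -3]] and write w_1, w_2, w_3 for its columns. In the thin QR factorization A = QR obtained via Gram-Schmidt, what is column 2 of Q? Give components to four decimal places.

q_1 = w_1/‖w_1‖ = (3, 0, -1)/3.1623 = (0.9487, 0.0000, -0.3162).
r_{12} = q_1·w_2 = -1.5811.
u_2 = w_2 + 1.5811·q_1 = (0.5000, 0.0000, 1.5000).
‖u_2‖ = 1.5811, so q_2 = (0.3162, 0.0000, 0.9487).

q_2 = (0.3162, 0.0000, 0.9487)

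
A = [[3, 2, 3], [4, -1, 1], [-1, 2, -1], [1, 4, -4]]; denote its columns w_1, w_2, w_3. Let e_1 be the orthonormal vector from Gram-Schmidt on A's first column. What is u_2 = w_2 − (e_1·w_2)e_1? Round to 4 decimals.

w_1 = (3, 4, -1, 1); ‖w_1‖ = 5.1962, so e_1 = (0.5774, 0.7698, -0.1925, 0.1925).
e_1·w_2 = 0.5774·2 + 0.7698·(-1) + (-0.1925)·2 + 0.1925·4 = 0.7698.
u_2 = w_2 − 0.7698·e_1 = (1.5556, -1.5926, 2.1481, 3.8519).

u_2 = (1.5556, -1.5926, 2.1481, 3.8519)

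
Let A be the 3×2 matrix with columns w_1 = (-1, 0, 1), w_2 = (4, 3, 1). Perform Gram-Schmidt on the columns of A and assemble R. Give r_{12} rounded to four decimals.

q_1 = w_1/‖w_1‖ = (-1, 0, 1)/1.4142 = (-0.7071, 0.0000, 0.7071).
r_{12} = q_1·w_2 = -2.1213.

r_{12} = -2.1213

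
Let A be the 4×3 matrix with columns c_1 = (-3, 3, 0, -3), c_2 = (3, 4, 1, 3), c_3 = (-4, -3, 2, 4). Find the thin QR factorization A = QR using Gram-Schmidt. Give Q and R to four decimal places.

c_1 = (-3, 3, 0, -3); ‖c_1‖ = 5.1962, so e_1 = (-0.5774, 0.5774, 0.0000, -0.5774).
e_1·c_2 = (-0.5774)·3 + 0.5774·4 + 0.0000·1 + (-0.5774)·3 = -1.1547.
u_2 = c_2 + 1.1547·e_1 = (2.3333, 4.6667, 1.0000, 2.3333).
‖u_2‖ = 5.8023, so e_2 = (0.4021, 0.8043, 0.1723, 0.4021).
e_1·c_3 = (-0.5774)·(-4) + 0.5774·(-3) + 0.0000·2 + (-0.5774)·4 = -1.7321; e_2·c_3 = 0.4021·(-4) + 0.8043·(-3) + 0.1723·2 + 0.4021·4 = -2.0681.
u_3 = c_3 + 1.7321·e_1 + 2.0681·e_2 = (-4.1683, -0.3366, 2.3564, 3.8317).
‖u_3‖ = 6.1419, so e_3 = (-0.6787, -0.0548, 0.3837, 0.6239).

Q = [[-0.5774, 0.4021, -0.6787], [0.5774, 0.8043, -0.0548], [0.0000, 0.1723, 0.3837], [-0.5774, 0.4021, 0.6239]], R = [[5.1962, -1.1547, -1.7321], [0.0000, 5.8023, -2.0681], [0.0000, 0.0000, 6.1419]]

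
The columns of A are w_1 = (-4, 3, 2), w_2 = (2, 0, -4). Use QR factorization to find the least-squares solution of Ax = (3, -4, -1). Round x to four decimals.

x = (-1.1111, -0.3889)

w_1 = (-4, 3, 2); ‖w_1‖ = 5.3852, so e_1 = (-0.7428, 0.5571, 0.3714).
e_1·w_2 = (-0.7428)·2 + 0.5571·0 + 0.3714·(-4) = -2.9711.
u_2 = w_2 + 2.9711·e_1 = (-0.2069, 1.6552, -2.8966).
‖u_2‖ = 3.3425, so e_2 = (-0.0619, 0.4952, -0.8666).
Qᵀb = (-4.8281, -1.2999).
Back-substitute: x_2 = -1.2999/3.3425 = -0.3889.
x_1 = (-4.8281 + 2.9711·(-0.3889))/5.3852 = -1.1111.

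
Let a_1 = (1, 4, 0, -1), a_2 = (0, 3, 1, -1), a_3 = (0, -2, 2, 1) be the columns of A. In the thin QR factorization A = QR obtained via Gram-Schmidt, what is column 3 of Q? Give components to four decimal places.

q_1 = a_1/‖a_1‖ = (1, 4, 0, -1)/4.2426 = (0.2357, 0.9428, 0.0000, -0.2357).
r_{12} = q_1·a_2 = 3.0641.
u_2 = a_2 − 3.0641·q_1 = (-0.7222, 0.1111, 1.0000, -0.2778).
‖u_2‖ = 1.2693, so q_2 = (-0.5690, 0.0875, 0.7878, -0.2188).
r_{13} = q_1·a_3 = -2.1213; r_{23} = q_2·a_3 = 1.1818.
u_3 = a_3 + 2.1213·q_1 − 1.1818·q_2 = (1.1724, -0.1034, 1.0690, 0.7586).
‖u_3‖ = 1.7617, so q_3 = (0.6655, -0.0587, 0.6068, 0.4306).

q_3 = (0.6655, -0.0587, 0.6068, 0.4306)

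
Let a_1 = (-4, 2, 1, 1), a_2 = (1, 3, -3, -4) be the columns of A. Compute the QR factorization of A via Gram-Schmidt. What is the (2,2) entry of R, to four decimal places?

q_1 = a_1/‖a_1‖ = (-4, 2, 1, 1)/4.6904 = (-0.8528, 0.4264, 0.2132, 0.2132).
r_{12} = q_1·a_2 = -1.0660.
u_2 = a_2 + 1.0660·q_1 = (0.0909, 3.4545, -2.7727, -3.7727).
r_{22} = ‖u_2‖ = 5.8192.

r_{22} = 5.8192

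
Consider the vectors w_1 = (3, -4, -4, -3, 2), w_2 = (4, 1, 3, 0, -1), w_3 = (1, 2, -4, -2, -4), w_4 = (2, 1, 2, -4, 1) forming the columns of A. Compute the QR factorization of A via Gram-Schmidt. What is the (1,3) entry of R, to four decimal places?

w_1 = (3, -4, -4, -3, 2); ‖w_1‖ = 7.3485, so q_1 = (0.4082, -0.5443, -0.5443, -0.4082, 0.2722).
r_{13} = q_1·w_3 = 1.2247.

r_{13} = 1.2247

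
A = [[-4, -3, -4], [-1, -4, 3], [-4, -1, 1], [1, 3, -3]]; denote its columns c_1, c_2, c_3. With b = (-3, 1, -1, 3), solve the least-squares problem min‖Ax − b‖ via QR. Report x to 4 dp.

x = (0.3229, 0.2628, 0.1626)

c_1 = (-4, -1, -4, 1); ‖c_1‖ = 5.8310, so e_1 = (-0.6860, -0.1715, -0.6860, 0.1715).
e_1·c_2 = (-0.6860)·(-3) + (-0.1715)·(-4) + (-0.6860)·(-1) + 0.1715·3 = 3.9445.
u_2 = c_2 − 3.9445·e_1 = (-0.2941, -3.3235, 1.7059, 2.3235).
‖u_2‖ = 4.4092, so e_2 = (-0.0667, -0.7538, 0.3869, 0.5270).
e_1·c_3 = (-0.6860)·(-4) + (-0.1715)·3 + (-0.6860)·1 + 0.1715·(-3) = 1.0290; e_2·c_3 = (-0.0667)·(-4) + (-0.7538)·3 + 0.3869·1 + 0.5270·(-3) = -3.1885.
u_3 = c_3 − 1.0290·e_1 + 3.1885·e_2 = (-3.5068, 0.7731, 2.9395, -1.4962).
‖u_3‖ = 4.8759, so e_3 = (-0.7192, 0.1585, 0.6029, -0.3069).
Qᵀb = (3.0870, 0.6404, 0.7927).
Back-substitute: x_3 = 0.7927/4.8759 = 0.1626.
x_2 = (0.6404 + 3.1885·0.1626)/4.4092 = 0.2628.
x_1 = (3.0870 − 3.9445·0.2628 − 1.0290·0.1626)/5.8310 = 0.3229.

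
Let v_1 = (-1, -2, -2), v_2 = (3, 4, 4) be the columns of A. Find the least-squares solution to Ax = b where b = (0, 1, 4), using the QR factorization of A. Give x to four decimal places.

x = (-3.7500, -1.2500)

v_1 = (-1, -2, -2); ‖v_1‖ = 3.0000, so q_1 = (-0.3333, -0.6667, -0.6667).
q_1·v_2 = (-0.3333)·3 + (-0.6667)·4 + (-0.6667)·4 = -6.3333.
u_2 = v_2 + 6.3333·q_1 = (0.8889, -0.2222, -0.2222).
‖u_2‖ = 0.9428, so q_2 = (0.9428, -0.2357, -0.2357).
Qᵀb = (-3.3333, -1.1785).
Back-substitute: x_2 = -1.1785/0.9428 = -1.2500.
x_1 = (-3.3333 + 6.3333·(-1.2500))/3.0000 = -3.7500.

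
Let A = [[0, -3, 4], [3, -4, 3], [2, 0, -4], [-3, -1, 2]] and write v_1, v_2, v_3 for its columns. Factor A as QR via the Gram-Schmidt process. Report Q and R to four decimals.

Q = [[0.0000, -0.6350, 0.0784], [0.6396, -0.5869, 0.0673], [0.4264, 0.1732, -0.8573], [-0.6396, -0.4715, -0.5043]], R = [[4.6904, -1.9188, -1.0660], [0.0000, 4.7242, -5.9365], [0.0000, 0.0000, 2.9362]]

e_1 = v_1/‖v_1‖ = (0, 3, 2, -3)/4.6904 = (0.0000, 0.6396, 0.4264, -0.6396).
r_{12} = e_1·v_2 = -1.9188.
u_2 = v_2 + 1.9188·e_1 = (-3.0000, -2.7727, 0.8182, -2.2273).
‖u_2‖ = 4.7242, so e_2 = (-0.6350, -0.5869, 0.1732, -0.4715).
r_{13} = e_1·v_3 = -1.0660; r_{23} = e_2·v_3 = -5.9365.
u_3 = v_3 + 1.0660·e_1 + 5.9365·e_2 = (0.2301, 0.1976, -2.5173, -1.4807).
‖u_3‖ = 2.9362, so e_3 = (0.0784, 0.0673, -0.8573, -0.5043).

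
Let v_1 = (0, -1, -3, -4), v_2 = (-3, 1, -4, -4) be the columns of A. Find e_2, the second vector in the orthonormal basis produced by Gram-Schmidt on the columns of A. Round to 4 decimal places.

v_1 = (0, -1, -3, -4); ‖v_1‖ = 5.0990, so e_1 = (0.0000, -0.1961, -0.5883, -0.7845).
e_1·v_2 = 0.0000·(-3) + (-0.1961)·1 + (-0.5883)·(-4) + (-0.7845)·(-4) = 5.2951.
u_2 = v_2 − 5.2951·e_1 = (-3.0000, 2.0385, -0.8846, 0.1538).
‖u_2‖ = 3.7365, so e_2 = (-0.8029, 0.5456, -0.2367, 0.0412).

e_2 = (-0.8029, 0.5456, -0.2367, 0.0412)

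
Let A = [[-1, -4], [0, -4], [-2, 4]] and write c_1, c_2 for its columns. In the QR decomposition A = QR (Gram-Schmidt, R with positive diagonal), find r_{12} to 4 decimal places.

c_1 = (-1, 0, -2); ‖c_1‖ = 2.2361, so e_1 = (-0.4472, 0.0000, -0.8944).
r_{12} = e_1·c_2 = -1.7889.

r_{12} = -1.7889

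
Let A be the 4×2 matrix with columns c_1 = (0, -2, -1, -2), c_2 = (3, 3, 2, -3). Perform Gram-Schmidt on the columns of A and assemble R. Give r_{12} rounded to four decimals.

c_1 = (0, -2, -1, -2); ‖c_1‖ = 3.0000, so q_1 = (0.0000, -0.6667, -0.3333, -0.6667).
r_{12} = q_1·c_2 = -0.6667.

r_{12} = -0.6667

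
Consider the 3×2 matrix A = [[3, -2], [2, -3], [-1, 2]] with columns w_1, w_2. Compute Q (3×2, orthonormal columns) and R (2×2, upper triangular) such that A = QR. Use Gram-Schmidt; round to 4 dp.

w_1 = (3, 2, -1); ‖w_1‖ = 3.7417, so e_1 = (0.8018, 0.5345, -0.2673).
e_1·w_2 = 0.8018·(-2) + 0.5345·(-3) + (-0.2673)·2 = -3.7417.
u_2 = w_2 + 3.7417·e_1 = (1.0000, -1.0000, 1.0000).
‖u_2‖ = 1.7321, so e_2 = (0.5774, -0.5774, 0.5774).

Q = [[0.8018, 0.5774], [0.5345, -0.5774], [-0.2673, 0.5774]], R = [[3.7417, -3.7417], [0.0000, 1.7321]]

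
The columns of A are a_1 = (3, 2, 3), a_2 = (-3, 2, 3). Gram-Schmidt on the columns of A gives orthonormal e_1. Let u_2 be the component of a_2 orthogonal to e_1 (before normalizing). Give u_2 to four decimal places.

u_2 = (-3.5455, 1.6364, 2.4545)

e_1 = a_1/‖a_1‖ = (3, 2, 3)/4.6904 = (0.6396, 0.4264, 0.6396).
r_{12} = e_1·a_2 = 0.8528.
u_2 = a_2 − 0.8528·e_1 = (-3.5455, 1.6364, 2.4545).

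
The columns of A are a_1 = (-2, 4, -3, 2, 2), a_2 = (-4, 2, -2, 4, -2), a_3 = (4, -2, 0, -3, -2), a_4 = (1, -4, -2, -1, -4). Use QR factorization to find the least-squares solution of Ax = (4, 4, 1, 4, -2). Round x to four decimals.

x = (-0.4568, 2.1661, 2.9176, -2.0655)

q_1 = a_1/‖a_1‖ = (-2, 4, -3, 2, 2)/6.0828 = (-0.3288, 0.6576, -0.4932, 0.3288, 0.3288).
r_{12} = q_1·a_2 = 4.2744.
u_2 = a_2 − 4.2744·q_1 = (-2.5946, -0.8108, 0.1081, 2.5946, -3.4054).
‖u_2‖ = 5.0724, so q_2 = (-0.5115, -0.1598, 0.0213, 0.5115, -0.6714).
r_{13} = q_1·a_3 = -4.2744; r_{23} = q_2·a_3 = -1.9182.
u_3 = a_3 + 4.2744·q_1 + 1.9182·q_2 = (1.6134, 0.5042, -2.0672, -0.6134, -1.8824).
‖u_3‖ = 3.3242, so q_3 = (0.4854, 0.1517, -0.6219, -0.1845, -0.5663).
r_{14} = q_1·a_4 = -3.6168; r_{24} = q_2·a_4 = 2.2592; r_{34} = q_3·a_4 = 3.5720.
u_4 = a_4 + 3.6168·q_1 − 2.2592·q_2 − 3.5720·q_3 = (-0.7673, -1.8023, -1.6106, -0.3072, 0.7285).
‖u_4‖ = 2.6564, so q_4 = (-0.2889, -0.6785, -0.6063, -0.1157, 0.2743).
Qᵀb = (1.4796, 0.7246, 2.3206, -5.4868).
Back-substitute: x_4 = -5.4868/2.6564 = -2.0655.
x_3 = (2.3206 − 3.5720·(-2.0655))/3.3242 = 2.9176.
x_2 = (0.7246 + 1.9182·2.9176 − 2.2592·(-2.0655))/5.0724 = 2.1661.
x_1 = (1.4796 − 4.2744·2.1661 + 4.2744·2.9176 + 3.6168·(-2.0655))/6.0828 = -0.4568.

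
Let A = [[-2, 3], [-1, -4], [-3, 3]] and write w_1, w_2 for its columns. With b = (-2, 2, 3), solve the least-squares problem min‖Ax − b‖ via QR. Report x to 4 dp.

x = (-0.8254, -0.4141)

w_1 = (-2, -1, -3); ‖w_1‖ = 3.7417, so e_1 = (-0.5345, -0.2673, -0.8018).
e_1·w_2 = (-0.5345)·3 + (-0.2673)·(-4) + (-0.8018)·3 = -2.9399.
u_2 = w_2 + 2.9399·e_1 = (1.4286, -4.7857, 0.6429).
‖u_2‖ = 5.0356, so e_2 = (0.2837, -0.9504, 0.1277).
Qᵀb = (-1.8708, -2.0852).
Back-substitute: x_2 = -2.0852/5.0356 = -0.4141.
x_1 = (-1.8708 + 2.9399·(-0.4141))/3.7417 = -0.8254.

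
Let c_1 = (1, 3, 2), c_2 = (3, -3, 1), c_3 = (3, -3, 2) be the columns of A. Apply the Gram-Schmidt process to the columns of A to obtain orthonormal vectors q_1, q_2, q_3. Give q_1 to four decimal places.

q_1 = (0.2673, 0.8018, 0.5345)

q_1 = c_1/‖c_1‖ = (1, 3, 2)/3.7417 = (0.2673, 0.8018, 0.5345).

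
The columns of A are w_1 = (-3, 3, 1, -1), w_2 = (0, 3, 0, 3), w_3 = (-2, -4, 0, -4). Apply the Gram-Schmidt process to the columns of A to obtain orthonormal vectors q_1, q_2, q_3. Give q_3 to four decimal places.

q_1 = w_1/‖w_1‖ = (-3, 3, 1, -1)/4.4721 = (-0.6708, 0.6708, 0.2236, -0.2236).
r_{12} = q_1·w_2 = 1.3416.
u_2 = w_2 − 1.3416·q_1 = (0.9000, 2.1000, -0.3000, 3.3000).
‖u_2‖ = 4.0249, so q_2 = (0.2236, 0.5217, -0.0745, 0.8199).
r_{13} = q_1·w_3 = -0.4472; r_{23} = q_2·w_3 = -5.8138.
u_3 = w_3 + 0.4472·q_1 + 5.8138·q_2 = (-1.0000, -0.6667, -0.3333, 0.6667).
‖u_3‖ = 1.4142, so q_3 = (-0.7071, -0.4714, -0.2357, 0.4714).

q_3 = (-0.7071, -0.4714, -0.2357, 0.4714)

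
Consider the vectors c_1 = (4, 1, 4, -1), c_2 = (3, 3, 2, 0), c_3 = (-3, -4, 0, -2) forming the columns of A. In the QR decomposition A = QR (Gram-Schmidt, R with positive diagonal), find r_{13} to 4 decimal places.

c_1 = (4, 1, 4, -1); ‖c_1‖ = 5.8310, so e_1 = (0.6860, 0.1715, 0.6860, -0.1715).
r_{13} = e_1·c_3 = -2.4010.

r_{13} = -2.4010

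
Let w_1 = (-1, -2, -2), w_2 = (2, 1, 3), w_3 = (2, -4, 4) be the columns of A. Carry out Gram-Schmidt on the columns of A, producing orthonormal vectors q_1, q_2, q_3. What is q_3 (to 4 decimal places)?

w_1 = (-1, -2, -2); ‖w_1‖ = 3.0000, so q_1 = (-0.3333, -0.6667, -0.6667).
q_1·w_2 = (-0.3333)·2 + (-0.6667)·1 + (-0.6667)·3 = -3.3333.
u_2 = w_2 + 3.3333·q_1 = (0.8889, -1.2222, 0.7778).
‖u_2‖ = 1.6997, so q_2 = (0.5230, -0.7191, 0.4576).
q_1·w_3 = (-0.3333)·2 + (-0.6667)·(-4) + (-0.6667)·4 = -0.6667; q_2·w_3 = 0.5230·2 + (-0.7191)·(-4) + 0.4576·4 = 5.7527.
u_3 = w_3 + 0.6667·q_1 − 5.7527·q_2 = (-1.2308, -0.3077, 0.9231).
‖u_3‖ = 1.5689, so q_3 = (-0.7845, -0.1961, 0.5883).

q_3 = (-0.7845, -0.1961, 0.5883)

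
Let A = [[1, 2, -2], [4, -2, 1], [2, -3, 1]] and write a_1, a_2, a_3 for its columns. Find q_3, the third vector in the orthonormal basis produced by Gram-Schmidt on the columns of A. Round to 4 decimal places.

a_1 = (1, 4, 2); ‖a_1‖ = 4.5826, so q_1 = (0.2182, 0.8729, 0.4364).
q_1·a_2 = 0.2182·2 + 0.8729·(-2) + 0.4364·(-3) = -2.6186.
u_2 = a_2 + 2.6186·q_1 = (2.5714, 0.2857, -1.8571).
‖u_2‖ = 3.1848, so q_2 = (0.8074, 0.0897, -0.5831).
q_1·a_3 = 0.2182·(-2) + 0.8729·1 + 0.4364·1 = 0.8729; q_2·a_3 = 0.8074·(-2) + 0.0897·1 + (-0.5831)·1 = -2.1082.
u_3 = a_3 − 0.8729·q_1 + 2.1082·q_2 = (-0.4883, 0.4272, -0.6103).
‖u_3‖ = 0.8907, so q_3 = (-0.5482, 0.4796, -0.6852).

q_3 = (-0.5482, 0.4796, -0.6852)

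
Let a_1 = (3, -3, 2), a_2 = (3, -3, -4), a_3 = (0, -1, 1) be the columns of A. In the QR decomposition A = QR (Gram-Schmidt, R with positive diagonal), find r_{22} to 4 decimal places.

e_1 = a_1/‖a_1‖ = (3, -3, 2)/4.6904 = (0.6396, -0.6396, 0.4264).
r_{12} = e_1·a_2 = 2.1320.
u_2 = a_2 − 2.1320·e_1 = (1.6364, -1.6364, -4.9091).
r_{22} = ‖u_2‖ = 5.4272.

r_{22} = 5.4272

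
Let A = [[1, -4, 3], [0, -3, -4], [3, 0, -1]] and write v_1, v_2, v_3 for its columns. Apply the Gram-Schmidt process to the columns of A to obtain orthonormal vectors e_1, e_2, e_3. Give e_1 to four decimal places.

v_1 = (1, 0, 3); ‖v_1‖ = 3.1623, so e_1 = (0.3162, 0.0000, 0.9487).

e_1 = (0.3162, 0.0000, 0.9487)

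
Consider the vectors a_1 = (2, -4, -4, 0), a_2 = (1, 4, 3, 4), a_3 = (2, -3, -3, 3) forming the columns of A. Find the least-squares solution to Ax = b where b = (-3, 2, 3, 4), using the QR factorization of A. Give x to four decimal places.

x = (-3.7655, -1.1412, 2.8531)

a_1 = (2, -4, -4, 0); ‖a_1‖ = 6.0000, so e_1 = (0.3333, -0.6667, -0.6667, 0.0000).
e_1·a_2 = 0.3333·1 + (-0.6667)·4 + (-0.6667)·3 + 0.0000·4 = -4.3333.
u_2 = a_2 + 4.3333·e_1 = (2.4444, 1.1111, 0.1111, 4.0000).
‖u_2‖ = 4.8189, so e_2 = (0.5073, 0.2306, 0.0231, 0.8301).
e_1·a_3 = 0.3333·2 + (-0.6667)·(-3) + (-0.6667)·(-3) + 0.0000·3 = 4.6667; e_2·a_3 = 0.5073·2 + 0.2306·(-3) + 0.0231·(-3) + 0.8301·3 = 2.7438.
u_3 = a_3 − 4.6667·e_1 − 2.7438·e_2 = (-0.9474, -0.5215, 0.0478, 0.7225).
‖u_3‖ = 1.3015, so e_3 = (-0.7279, -0.4007, 0.0368, 0.5551).
Qᵀb = (-4.3333, 2.3288, 3.7132).
Back-substitute: x_3 = 3.7132/1.3015 = 2.8531.
x_2 = (2.3288 − 2.7438·2.8531)/4.8189 = -1.1412.
x_1 = (-4.3333 + 4.3333·(-1.1412) − 4.6667·2.8531)/6.0000 = -3.7655.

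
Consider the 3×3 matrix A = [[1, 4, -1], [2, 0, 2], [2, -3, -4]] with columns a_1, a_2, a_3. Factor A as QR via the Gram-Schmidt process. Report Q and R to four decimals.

a_1 = (1, 2, 2); ‖a_1‖ = 3.0000, so q_1 = (0.3333, 0.6667, 0.6667).
q_1·a_2 = 0.3333·4 + 0.6667·0 + 0.6667·(-3) = -0.6667.
u_2 = a_2 + 0.6667·q_1 = (4.2222, 0.4444, -2.5556).
‖u_2‖ = 4.9554, so q_2 = (0.8521, 0.0897, -0.5157).
q_1·a_3 = 0.3333·(-1) + 0.6667·2 + 0.6667·(-4) = -1.6667; q_2·a_3 = 0.8521·(-1) + 0.0897·2 + (-0.5157)·(-4) = 1.3902.
u_3 = a_3 + 1.6667·q_1 − 1.3902·q_2 = (-1.6290, 2.9864, -2.1719).
‖u_3‖ = 4.0360, so q_3 = (-0.4036, 0.7399, -0.5381).

Q = [[0.3333, 0.8521, -0.4036], [0.6667, 0.0897, 0.7399], [0.6667, -0.5157, -0.5381]], R = [[3.0000, -0.6667, -1.6667], [0.0000, 4.9554, 1.3902], [0.0000, 0.0000, 4.0360]]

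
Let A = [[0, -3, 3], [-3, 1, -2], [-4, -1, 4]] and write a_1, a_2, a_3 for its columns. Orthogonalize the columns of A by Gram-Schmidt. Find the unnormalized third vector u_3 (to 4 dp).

u_3 = (-0.9964, -1.7080, 1.2810)

a_1 = (0, -3, -4); ‖a_1‖ = 5.0000, so q_1 = (0.0000, -0.6000, -0.8000).
q_1·a_2 = 0.0000·(-3) + (-0.6000)·1 + (-0.8000)·(-1) = 0.2000.
u_2 = a_2 − 0.2000·q_1 = (-3.0000, 1.1200, -0.8400).
‖u_2‖ = 3.3106, so q_2 = (-0.9062, 0.3383, -0.2537).
q_1·a_3 = 0.0000·3 + (-0.6000)·(-2) + (-0.8000)·4 = -2.0000; q_2·a_3 = (-0.9062)·3 + 0.3383·(-2) + (-0.2537)·4 = -4.4101.
u_3 = a_3 + 2.0000·q_1 + 4.4101·q_2 = (-0.9964, -1.7080, 1.2810).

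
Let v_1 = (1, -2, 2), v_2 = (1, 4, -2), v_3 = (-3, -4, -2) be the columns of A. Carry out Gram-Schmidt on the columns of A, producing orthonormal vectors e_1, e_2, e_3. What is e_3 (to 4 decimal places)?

e_3 = (0.4851, -0.4851, -0.7276)

v_1 = (1, -2, 2); ‖v_1‖ = 3.0000, so e_1 = (0.3333, -0.6667, 0.6667).
e_1·v_2 = 0.3333·1 + (-0.6667)·4 + 0.6667·(-2) = -3.6667.
u_2 = v_2 + 3.6667·e_1 = (2.2222, 1.5556, 0.4444).
‖u_2‖ = 2.7487, so e_2 = (0.8085, 0.5659, 0.1617).
e_1·v_3 = 0.3333·(-3) + (-0.6667)·(-4) + 0.6667·(-2) = 0.3333; e_2·v_3 = 0.8085·(-3) + 0.5659·(-4) + 0.1617·(-2) = -5.0124.
u_3 = v_3 − 0.3333·e_1 + 5.0124·e_2 = (0.9412, -0.9412, -1.4118).
‖u_3‖ = 1.9403, so e_3 = (0.4851, -0.4851, -0.7276).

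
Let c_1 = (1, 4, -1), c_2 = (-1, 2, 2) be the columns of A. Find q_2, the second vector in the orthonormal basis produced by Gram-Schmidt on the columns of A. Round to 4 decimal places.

c_1 = (1, 4, -1); ‖c_1‖ = 4.2426, so q_1 = (0.2357, 0.9428, -0.2357).
q_1·c_2 = 0.2357·(-1) + 0.9428·2 + (-0.2357)·2 = 1.1785.
u_2 = c_2 − 1.1785·q_1 = (-1.2778, 0.8889, 2.2778).
‖u_2‖ = 2.7588, so q_2 = (-0.4632, 0.3222, 0.8256).

q_2 = (-0.4632, 0.3222, 0.8256)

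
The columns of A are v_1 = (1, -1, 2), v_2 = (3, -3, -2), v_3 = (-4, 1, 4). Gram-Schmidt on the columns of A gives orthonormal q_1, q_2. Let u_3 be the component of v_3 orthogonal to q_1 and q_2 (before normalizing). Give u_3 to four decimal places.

v_1 = (1, -1, 2); ‖v_1‖ = 2.4495, so q_1 = (0.4082, -0.4082, 0.8165).
q_1·v_2 = 0.4082·3 + (-0.4082)·(-3) + 0.8165·(-2) = 0.8165.
u_2 = v_2 − 0.8165·q_1 = (2.6667, -2.6667, -2.6667).
‖u_2‖ = 4.6188, so q_2 = (0.5774, -0.5774, -0.5774).
q_1·v_3 = 0.4082·(-4) + (-0.4082)·1 + 0.8165·4 = 1.2247; q_2·v_3 = 0.5774·(-4) + (-0.5774)·1 + (-0.5774)·4 = -5.1962.
u_3 = v_3 − 1.2247·q_1 + 5.1962·q_2 = (-1.5000, -1.5000, 0.0000).

u_3 = (-1.5000, -1.5000, 0.0000)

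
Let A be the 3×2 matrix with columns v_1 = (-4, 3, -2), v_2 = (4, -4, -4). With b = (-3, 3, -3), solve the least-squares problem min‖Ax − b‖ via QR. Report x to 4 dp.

x = (1.0645, 0.1935)

v_1 = (-4, 3, -2); ‖v_1‖ = 5.3852, so q_1 = (-0.7428, 0.5571, -0.3714).
q_1·v_2 = (-0.7428)·4 + 0.5571·(-4) + (-0.3714)·(-4) = -3.7139.
u_2 = v_2 + 3.7139·q_1 = (1.2414, -1.9310, -5.3793).
‖u_2‖ = 5.8487, so q_2 = (0.2122, -0.3302, -0.9197).
Qᵀb = (5.0138, 1.1320).
Back-substitute: x_2 = 1.1320/5.8487 = 0.1935.
x_1 = (5.0138 + 3.7139·0.1935)/5.3852 = 1.0645.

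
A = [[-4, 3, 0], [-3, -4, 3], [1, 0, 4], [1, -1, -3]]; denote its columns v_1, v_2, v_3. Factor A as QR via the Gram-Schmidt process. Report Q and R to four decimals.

v_1 = (-4, -3, 1, 1); ‖v_1‖ = 5.1962, so e_1 = (-0.7698, -0.5774, 0.1925, 0.1925).
e_1·v_2 = (-0.7698)·3 + (-0.5774)·(-4) + 0.1925·0 + 0.1925·(-1) = -0.1925.
u_2 = v_2 + 0.1925·e_1 = (2.8519, -4.1111, 0.0370, -0.9630).
‖u_2‖ = 5.0954, so e_2 = (0.5597, -0.8068, 0.0073, -0.1890).
e_1·v_3 = (-0.7698)·0 + (-0.5774)·3 + 0.1925·4 + 0.1925·(-3) = -1.5396; e_2·v_3 = 0.5597·0 + (-0.8068)·3 + 0.0073·4 + (-0.1890)·(-3) = -1.8245.
u_3 = v_3 + 1.5396·e_1 + 1.8245·e_2 = (-0.1641, 0.6391, 4.3096, -3.0485).
‖u_3‖ = 5.3199, so e_3 = (-0.0308, 0.1201, 0.8101, -0.5730).

Q = [[-0.7698, 0.5597, -0.0308], [-0.5774, -0.8068, 0.1201], [0.1925, 0.0073, 0.8101], [0.1925, -0.1890, -0.5730]], R = [[5.1962, -0.1925, -1.5396], [0.0000, 5.0954, -1.8245], [0.0000, 0.0000, 5.3199]]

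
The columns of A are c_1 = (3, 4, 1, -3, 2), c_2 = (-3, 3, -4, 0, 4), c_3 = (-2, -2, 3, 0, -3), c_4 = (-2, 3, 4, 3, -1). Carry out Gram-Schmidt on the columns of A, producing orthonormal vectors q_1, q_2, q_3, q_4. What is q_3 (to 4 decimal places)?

c_1 = (3, 4, 1, -3, 2); ‖c_1‖ = 6.2450, so q_1 = (0.4804, 0.6405, 0.1601, -0.4804, 0.3203).
q_1·c_2 = 0.4804·(-3) + 0.6405·3 + 0.1601·(-4) + (-0.4804)·0 + 0.3203·4 = 1.1209.
u_2 = c_2 − 1.1209·q_1 = (-3.5385, 2.2821, -4.1795, 0.5385, 3.6410).
‖u_2‖ = 6.9817, so q_2 = (-0.5068, 0.3269, -0.5986, 0.0771, 0.5215).
q_1·c_3 = 0.4804·(-2) + 0.6405·(-2) + 0.1601·3 + (-0.4804)·0 + 0.3203·(-3) = -2.7222; q_2·c_3 = (-0.5068)·(-2) + 0.3269·(-2) + (-0.5986)·3 + 0.0771·0 + 0.5215·(-3) = -3.0005.
u_3 = c_3 + 2.7222·q_1 + 3.0005·q_2 = (-2.2130, 0.7244, 1.6397, -1.0763, -0.5634).
‖u_3‖ = 3.0962, so q_3 = (-0.7148, 0.2339, 0.5296, -0.3476, -0.1820).

q_3 = (-0.7148, 0.2339, 0.5296, -0.3476, -0.1820)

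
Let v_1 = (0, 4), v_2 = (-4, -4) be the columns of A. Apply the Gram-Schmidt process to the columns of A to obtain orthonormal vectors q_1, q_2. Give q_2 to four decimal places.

q_2 = (-1.0000, 0.0000)

q_1 = v_1/‖v_1‖ = (0, 4)/4.0000 = (0.0000, 1.0000).
r_{12} = q_1·v_2 = -4.0000.
u_2 = v_2 + 4.0000·q_1 = (-4.0000, 0.0000).
‖u_2‖ = 4.0000, so q_2 = (-1.0000, 0.0000).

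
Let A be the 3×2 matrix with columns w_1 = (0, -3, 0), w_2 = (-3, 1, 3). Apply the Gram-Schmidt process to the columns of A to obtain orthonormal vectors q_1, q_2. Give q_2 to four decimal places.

w_1 = (0, -3, 0); ‖w_1‖ = 3.0000, so q_1 = (0.0000, -1.0000, 0.0000).
q_1·w_2 = 0.0000·(-3) + (-1.0000)·1 + 0.0000·3 = -1.0000.
u_2 = w_2 + 1.0000·q_1 = (-3.0000, 0.0000, 3.0000).
‖u_2‖ = 4.2426, so q_2 = (-0.7071, 0.0000, 0.7071).

q_2 = (-0.7071, 0.0000, 0.7071)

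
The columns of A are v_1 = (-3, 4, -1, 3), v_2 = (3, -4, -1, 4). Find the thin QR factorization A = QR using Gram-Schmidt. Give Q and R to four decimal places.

Q = [[-0.5071, 0.3203], [0.6761, -0.4271], [-0.1690, -0.2182], [0.5071, 0.8170]], R = [[5.9161, -2.0284], [0.0000, 6.1551]]

v_1 = (-3, 4, -1, 3); ‖v_1‖ = 5.9161, so e_1 = (-0.5071, 0.6761, -0.1690, 0.5071).
e_1·v_2 = (-0.5071)·3 + 0.6761·(-4) + (-0.1690)·(-1) + 0.5071·4 = -2.0284.
u_2 = v_2 + 2.0284·e_1 = (1.9714, -2.6286, -1.3429, 5.0286).
‖u_2‖ = 6.1551, so e_2 = (0.3203, -0.4271, -0.2182, 0.8170).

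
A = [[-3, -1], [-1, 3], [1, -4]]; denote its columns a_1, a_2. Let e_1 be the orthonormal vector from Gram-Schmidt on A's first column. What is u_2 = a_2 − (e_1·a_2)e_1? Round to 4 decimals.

u_2 = (-2.0909, 2.6364, -3.6364)

a_1 = (-3, -1, 1); ‖a_1‖ = 3.3166, so e_1 = (-0.9045, -0.3015, 0.3015).
e_1·a_2 = (-0.9045)·(-1) + (-0.3015)·3 + 0.3015·(-4) = -1.2060.
u_2 = a_2 + 1.2060·e_1 = (-2.0909, 2.6364, -3.6364).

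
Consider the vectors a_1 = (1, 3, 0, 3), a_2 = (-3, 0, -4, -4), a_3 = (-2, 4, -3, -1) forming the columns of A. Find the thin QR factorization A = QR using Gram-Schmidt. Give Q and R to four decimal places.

e_1 = a_1/‖a_1‖ = (1, 3, 0, 3)/4.3589 = (0.2294, 0.6882, 0.0000, 0.6882).
r_{12} = e_1·a_2 = -3.4412.
u_2 = a_2 + 3.4412·e_1 = (-2.2105, 2.3684, -4.0000, -1.6316).
‖u_2‖ = 5.3998, so e_2 = (-0.4094, 0.4386, -0.7408, -0.3022).
r_{13} = e_1·a_3 = 1.6059; r_{23} = e_2·a_3 = 5.0976.
u_3 = a_3 − 1.6059·e_1 − 5.0976·e_2 = (-0.2816, 0.6588, 0.7762, -0.5650).
‖u_3‖ = 1.1979, so e_3 = (-0.2351, 0.5500, 0.6479, -0.4716).

Q = [[0.2294, -0.4094, -0.2351], [0.6882, 0.4386, 0.5500], [0.0000, -0.7408, 0.6479], [0.6882, -0.3022, -0.4716]], R = [[4.3589, -3.4412, 1.6059], [0.0000, 5.3998, 5.0976], [0.0000, 0.0000, 1.1979]]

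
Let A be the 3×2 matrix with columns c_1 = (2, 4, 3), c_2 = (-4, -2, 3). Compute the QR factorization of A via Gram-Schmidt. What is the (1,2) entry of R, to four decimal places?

r_{12} = -1.2999

c_1 = (2, 4, 3); ‖c_1‖ = 5.3852, so q_1 = (0.3714, 0.7428, 0.5571).
r_{12} = q_1·c_2 = -1.2999.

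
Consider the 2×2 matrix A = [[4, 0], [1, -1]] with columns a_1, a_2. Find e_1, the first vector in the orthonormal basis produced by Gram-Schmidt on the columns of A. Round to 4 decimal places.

e_1 = (0.9701, 0.2425)

a_1 = (4, 1); ‖a_1‖ = 4.1231, so e_1 = (0.9701, 0.2425).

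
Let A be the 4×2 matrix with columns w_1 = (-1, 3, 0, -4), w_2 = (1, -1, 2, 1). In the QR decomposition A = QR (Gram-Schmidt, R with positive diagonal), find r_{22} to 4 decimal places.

w_1 = (-1, 3, 0, -4); ‖w_1‖ = 5.0990, so e_1 = (-0.1961, 0.5883, 0.0000, -0.7845).
e_1·w_2 = (-0.1961)·1 + 0.5883·(-1) + 0.0000·2 + (-0.7845)·1 = -1.5689.
u_2 = w_2 + 1.5689·e_1 = (0.6923, -0.0769, 2.0000, -0.2308).
r_{22} = ‖u_2‖ = 2.1304.

r_{22} = 2.1304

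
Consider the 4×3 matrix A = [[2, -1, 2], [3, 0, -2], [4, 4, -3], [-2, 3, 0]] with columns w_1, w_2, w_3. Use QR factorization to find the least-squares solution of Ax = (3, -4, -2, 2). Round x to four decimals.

x = (0.0615, 0.8077, 1.8923)

w_1 = (2, 3, 4, -2); ‖w_1‖ = 5.7446, so e_1 = (0.3482, 0.5222, 0.6963, -0.3482).
e_1·w_2 = 0.3482·(-1) + 0.5222·0 + 0.6963·4 + (-0.3482)·3 = 1.3926.
u_2 = w_2 − 1.3926·e_1 = (-1.4848, -0.7273, 3.0303, 3.4848).
‖u_2‖ = 4.9052, so e_2 = (-0.3027, -0.1483, 0.6178, 0.7104).
e_1·w_3 = 0.3482·2 + 0.5222·(-2) + 0.6963·(-3) + (-0.3482)·0 = -2.4371; e_2·w_3 = (-0.3027)·2 + (-0.1483)·(-2) + 0.6178·(-3) + 0.7104·0 = -2.1622.
u_3 = w_3 + 2.4371·e_1 + 2.1622·e_2 = (2.1940, -1.0479, 0.0327, 0.6877).
‖u_3‖ = 2.5269, so e_3 = (0.8682, -0.4147, 0.0130, 0.2721).
Qᵀb = (-3.1334, -0.1297, 4.7817).
Back-substitute: x_3 = 4.7817/2.5269 = 1.8923.
x_2 = (-0.1297 + 2.1622·1.8923)/4.9052 = 0.8077.
x_1 = (-3.1334 − 1.3926·0.8077 + 2.4371·1.8923)/5.7446 = 0.0615.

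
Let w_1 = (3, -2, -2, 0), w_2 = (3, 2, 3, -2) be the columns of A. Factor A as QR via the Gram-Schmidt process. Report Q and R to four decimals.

Q = [[0.7276, 0.6237], [-0.4851, 0.3696], [-0.4851, 0.5659], [0.0000, -0.3927]], R = [[4.1231, -0.2425], [0.0000, 5.0932]]

w_1 = (3, -2, -2, 0); ‖w_1‖ = 4.1231, so e_1 = (0.7276, -0.4851, -0.4851, 0.0000).
e_1·w_2 = 0.7276·3 + (-0.4851)·2 + (-0.4851)·3 + 0.0000·(-2) = -0.2425.
u_2 = w_2 + 0.2425·e_1 = (3.1765, 1.8824, 2.8824, -2.0000).
‖u_2‖ = 5.0932, so e_2 = (0.6237, 0.3696, 0.5659, -0.3927).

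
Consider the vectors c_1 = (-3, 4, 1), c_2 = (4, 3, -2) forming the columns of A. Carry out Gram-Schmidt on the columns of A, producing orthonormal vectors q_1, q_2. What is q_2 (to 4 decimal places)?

q_1 = c_1/‖c_1‖ = (-3, 4, 1)/5.0990 = (-0.5883, 0.7845, 0.1961).
r_{12} = q_1·c_2 = -0.3922.
u_2 = c_2 + 0.3922·q_1 = (3.7692, 3.3077, -1.9231).
‖u_2‖ = 5.3709, so q_2 = (0.7018, 0.6159, -0.3581).

q_2 = (0.7018, 0.6159, -0.3581)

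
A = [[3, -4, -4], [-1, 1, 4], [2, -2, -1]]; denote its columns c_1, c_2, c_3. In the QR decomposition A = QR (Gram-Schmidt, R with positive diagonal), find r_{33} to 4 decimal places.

r_{33} = 3.1305

c_1 = (3, -1, 2); ‖c_1‖ = 3.7417, so q_1 = (0.8018, -0.2673, 0.5345).
q_1·c_2 = 0.8018·(-4) + (-0.2673)·1 + 0.5345·(-2) = -4.5434.
u_2 = c_2 + 4.5434·q_1 = (-0.3571, -0.2143, 0.4286).
‖u_2‖ = 0.5976, so q_2 = (-0.5976, -0.3586, 0.7171).
q_1·c_3 = 0.8018·(-4) + (-0.2673)·4 + 0.5345·(-1) = -4.8107; q_2·c_3 = (-0.5976)·(-4) + (-0.3586)·4 + 0.7171·(-1) = 0.2390.
u_3 = c_3 + 4.8107·q_1 − 0.2390·q_2 = (0.0000, 2.8000, 1.4000).
r_{33} = ‖u_3‖ = 3.1305.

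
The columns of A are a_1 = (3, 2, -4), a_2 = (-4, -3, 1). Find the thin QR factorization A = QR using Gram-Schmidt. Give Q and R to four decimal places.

Q = [[0.5571, -0.5651], [0.3714, -0.4859], [-0.7428, -0.6668]], R = [[5.3852, -4.0853], [0.0000, 3.0513]]

e_1 = a_1/‖a_1‖ = (3, 2, -4)/5.3852 = (0.5571, 0.3714, -0.7428).
r_{12} = e_1·a_2 = -4.0853.
u_2 = a_2 + 4.0853·e_1 = (-1.7241, -1.4828, -2.0345).
‖u_2‖ = 3.0513, so e_2 = (-0.5651, -0.4859, -0.6668).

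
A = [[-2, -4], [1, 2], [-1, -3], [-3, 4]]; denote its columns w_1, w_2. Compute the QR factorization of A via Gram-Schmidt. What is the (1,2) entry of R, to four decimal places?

r_{12} = 0.2582

w_1 = (-2, 1, -1, -3); ‖w_1‖ = 3.8730, so e_1 = (-0.5164, 0.2582, -0.2582, -0.7746).
r_{12} = e_1·w_2 = 0.2582.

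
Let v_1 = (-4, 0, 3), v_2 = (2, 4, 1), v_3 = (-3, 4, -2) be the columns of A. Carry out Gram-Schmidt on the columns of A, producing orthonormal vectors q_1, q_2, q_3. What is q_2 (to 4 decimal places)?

q_1 = v_1/‖v_1‖ = (-4, 0, 3)/5.0000 = (-0.8000, 0.0000, 0.6000).
r_{12} = q_1·v_2 = -1.0000.
u_2 = v_2 + 1.0000·q_1 = (1.2000, 4.0000, 1.6000).
‖u_2‖ = 4.4721, so q_2 = (0.2683, 0.8944, 0.3578).

q_2 = (0.2683, 0.8944, 0.3578)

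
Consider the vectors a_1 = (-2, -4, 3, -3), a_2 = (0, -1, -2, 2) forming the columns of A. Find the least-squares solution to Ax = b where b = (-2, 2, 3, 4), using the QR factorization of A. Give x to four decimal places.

x = (-0.2266, -0.2014)

a_1 = (-2, -4, 3, -3); ‖a_1‖ = 6.1644, so e_1 = (-0.3244, -0.6489, 0.4867, -0.4867).
e_1·a_2 = (-0.3244)·0 + (-0.6489)·(-1) + 0.4867·(-2) + (-0.4867)·2 = -1.2978.
u_2 = a_2 + 1.2978·e_1 = (-0.4211, -1.8421, -1.3684, 1.3684).
‖u_2‖ = 2.7048, so e_2 = (-0.1557, -0.6811, -0.5059, 0.5059).
Qᵀb = (-1.1355, -0.5448).
Back-substitute: x_2 = -0.5448/2.7048 = -0.2014.
x_1 = (-1.1355 + 1.2978·(-0.2014))/6.1644 = -0.2266.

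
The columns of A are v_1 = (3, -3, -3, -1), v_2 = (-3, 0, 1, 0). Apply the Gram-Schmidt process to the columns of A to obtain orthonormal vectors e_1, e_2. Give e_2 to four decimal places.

e_1 = v_1/‖v_1‖ = (3, -3, -3, -1)/5.2915 = (0.5669, -0.5669, -0.5669, -0.1890).
r_{12} = e_1·v_2 = -2.2678.
u_2 = v_2 + 2.2678·e_1 = (-1.7143, -1.2857, -0.2857, -0.4286).
‖u_2‖ = 2.2039, so e_2 = (-0.7778, -0.5834, -0.1296, -0.1945).

e_2 = (-0.7778, -0.5834, -0.1296, -0.1945)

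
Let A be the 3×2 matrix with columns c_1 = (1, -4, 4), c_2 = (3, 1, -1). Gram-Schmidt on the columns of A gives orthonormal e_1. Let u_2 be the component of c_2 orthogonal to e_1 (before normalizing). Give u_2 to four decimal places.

e_1 = c_1/‖c_1‖ = (1, -4, 4)/5.7446 = (0.1741, -0.6963, 0.6963).
r_{12} = e_1·c_2 = -0.8704.
u_2 = c_2 + 0.8704·e_1 = (3.1515, 0.3939, -0.3939).

u_2 = (3.1515, 0.3939, -0.3939)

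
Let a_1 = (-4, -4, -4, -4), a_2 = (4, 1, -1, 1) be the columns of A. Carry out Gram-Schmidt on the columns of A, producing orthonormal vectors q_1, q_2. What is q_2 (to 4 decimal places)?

q_2 = (0.7702, -0.0700, -0.6301, -0.0700)

a_1 = (-4, -4, -4, -4); ‖a_1‖ = 8.0000, so q_1 = (-0.5000, -0.5000, -0.5000, -0.5000).
q_1·a_2 = (-0.5000)·4 + (-0.5000)·1 + (-0.5000)·(-1) + (-0.5000)·1 = -2.5000.
u_2 = a_2 + 2.5000·q_1 = (2.7500, -0.2500, -2.2500, -0.2500).
‖u_2‖ = 3.5707, so q_2 = (0.7702, -0.0700, -0.6301, -0.0700).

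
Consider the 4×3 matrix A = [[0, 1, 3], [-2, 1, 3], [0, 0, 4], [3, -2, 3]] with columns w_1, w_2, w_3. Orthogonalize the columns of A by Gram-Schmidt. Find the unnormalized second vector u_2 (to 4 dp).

w_1 = (0, -2, 0, 3); ‖w_1‖ = 3.6056, so q_1 = (0.0000, -0.5547, 0.0000, 0.8321).
q_1·w_2 = 0.0000·1 + (-0.5547)·1 + 0.0000·0 + 0.8321·(-2) = -2.2188.
u_2 = w_2 + 2.2188·q_1 = (1.0000, -0.2308, 0.0000, -0.1538).

u_2 = (1.0000, -0.2308, 0.0000, -0.1538)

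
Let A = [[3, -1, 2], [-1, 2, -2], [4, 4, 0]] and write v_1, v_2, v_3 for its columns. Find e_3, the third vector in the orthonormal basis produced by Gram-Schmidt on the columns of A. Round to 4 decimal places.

e_1 = v_1/‖v_1‖ = (3, -1, 4)/5.0990 = (0.5883, -0.1961, 0.7845).
r_{12} = e_1·v_2 = 2.1573.
u_2 = v_2 − 2.1573·e_1 = (-2.2692, 2.4231, 2.3077).
‖u_2‖ = 4.0430, so e_2 = (-0.5613, 0.5993, 0.5708).
r_{13} = e_1·v_3 = 1.5689; r_{23} = e_2·v_3 = -2.3212.
u_3 = v_3 − 1.5689·e_1 + 2.3212·e_2 = (-0.2259, -0.3012, 0.0941).
‖u_3‖ = 0.3881, so e_3 = (-0.5821, -0.7761, 0.2425).

e_3 = (-0.5821, -0.7761, 0.2425)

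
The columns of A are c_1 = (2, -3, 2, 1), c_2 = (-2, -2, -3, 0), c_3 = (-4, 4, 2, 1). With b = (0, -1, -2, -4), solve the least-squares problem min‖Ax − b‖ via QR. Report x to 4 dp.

x = (-0.7963, 0.0582, -0.6377)

c_1 = (2, -3, 2, 1); ‖c_1‖ = 4.2426, so e_1 = (0.4714, -0.7071, 0.4714, 0.2357).
e_1·c_2 = 0.4714·(-2) + (-0.7071)·(-2) + 0.4714·(-3) + 0.2357·0 = -0.9428.
u_2 = c_2 + 0.9428·e_1 = (-1.5556, -2.6667, -2.5556, 0.2222).
‖u_2‖ = 4.0139, so e_2 = (-0.3875, -0.6644, -0.6367, 0.0554).
e_1·c_3 = 0.4714·(-4) + (-0.7071)·4 + 0.4714·2 + 0.2357·1 = -3.5355; e_2·c_3 = (-0.3875)·(-4) + (-0.6644)·4 + (-0.6367)·2 + 0.0554·1 = -2.3253.
u_3 = c_3 + 3.5355·e_1 + 2.3253·e_2 = (-3.2345, -0.0448, 2.1862, 1.9621).
‖u_3‖ = 4.3696, so e_3 = (-0.7402, -0.0103, 0.5003, 0.4490).
Qᵀb = (-1.1785, 1.7163, -2.7865).
Back-substitute: x_3 = -2.7865/4.3696 = -0.6377.
x_2 = (1.7163 + 2.3253·(-0.6377))/4.0139 = 0.0582.
x_1 = (-1.1785 + 0.9428·0.0582 + 3.5355·(-0.6377))/4.2426 = -0.7963.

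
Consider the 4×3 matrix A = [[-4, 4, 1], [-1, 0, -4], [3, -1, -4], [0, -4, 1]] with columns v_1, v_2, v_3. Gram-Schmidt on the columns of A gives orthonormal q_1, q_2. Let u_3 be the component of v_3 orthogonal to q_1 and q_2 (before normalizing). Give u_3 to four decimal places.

u_3 = (-0.5775, -4.6439, -2.3179, 0.0020)

v_1 = (-4, -1, 3, 0); ‖v_1‖ = 5.0990, so q_1 = (-0.7845, -0.1961, 0.5883, 0.0000).
q_1·v_2 = (-0.7845)·4 + (-0.1961)·0 + 0.5883·(-1) + 0.0000·(-4) = -3.7262.
u_2 = v_2 + 3.7262·q_1 = (1.0769, -0.7308, 1.1923, -4.0000).
‖u_2‖ = 4.3721, so q_2 = (0.2463, -0.1671, 0.2727, -0.9149).
q_1·v_3 = (-0.7845)·1 + (-0.1961)·(-4) + 0.5883·(-4) + 0.0000·1 = -2.3534; q_2·v_3 = 0.2463·1 + (-0.1671)·(-4) + 0.2727·(-4) + (-0.9149)·1 = -1.0908.
u_3 = v_3 + 2.3534·q_1 + 1.0908·q_2 = (-0.5775, -4.6439, -2.3179, 0.0020).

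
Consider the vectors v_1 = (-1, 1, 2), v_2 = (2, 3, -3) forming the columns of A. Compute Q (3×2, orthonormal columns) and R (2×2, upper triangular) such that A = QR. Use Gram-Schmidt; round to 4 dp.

Q = [[-0.4082, 0.2763], [0.4082, 0.9077], [0.8165, -0.3157]], R = [[2.4495, -2.0412], [0.0000, 4.2230]]

v_1 = (-1, 1, 2); ‖v_1‖ = 2.4495, so q_1 = (-0.4082, 0.4082, 0.8165).
q_1·v_2 = (-0.4082)·2 + 0.4082·3 + 0.8165·(-3) = -2.0412.
u_2 = v_2 + 2.0412·q_1 = (1.1667, 3.8333, -1.3333).
‖u_2‖ = 4.2230, so q_2 = (0.2763, 0.9077, -0.3157).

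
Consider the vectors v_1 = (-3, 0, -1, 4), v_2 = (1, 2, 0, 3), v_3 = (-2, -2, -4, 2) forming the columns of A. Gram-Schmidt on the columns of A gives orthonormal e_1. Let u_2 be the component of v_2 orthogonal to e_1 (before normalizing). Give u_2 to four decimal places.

e_1 = v_1/‖v_1‖ = (-3, 0, -1, 4)/5.0990 = (-0.5883, 0.0000, -0.1961, 0.7845).
r_{12} = e_1·v_2 = 1.7650.
u_2 = v_2 − 1.7650·e_1 = (2.0385, 2.0000, 0.3462, 1.6154).

u_2 = (2.0385, 2.0000, 0.3462, 1.6154)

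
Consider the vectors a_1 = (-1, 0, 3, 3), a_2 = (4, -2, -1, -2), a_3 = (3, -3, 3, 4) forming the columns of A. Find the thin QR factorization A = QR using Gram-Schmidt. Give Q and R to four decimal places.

e_1 = a_1/‖a_1‖ = (-1, 0, 3, 3)/4.3589 = (-0.2294, 0.0000, 0.6882, 0.6882).
r_{12} = e_1·a_2 = -2.9824.
u_2 = a_2 + 2.9824·e_1 = (3.3158, -2.0000, 1.0526, 0.0526).
‖u_2‖ = 4.0131, so e_2 = (0.8262, -0.4984, 0.2623, 0.0131).
r_{13} = e_1·a_3 = 4.1295; r_{23} = e_2·a_3 = 4.8131.
u_3 = a_3 − 4.1295·e_1 − 4.8131·e_2 = (-0.0294, -0.6013, -1.1046, 1.0948).
‖u_3‖ = 1.6676, so e_3 = (-0.0176, -0.3606, -0.6624, 0.6565).

Q = [[-0.2294, 0.8262, -0.0176], [0.0000, -0.4984, -0.3606], [0.6882, 0.2623, -0.6624], [0.6882, 0.0131, 0.6565]], R = [[4.3589, -2.9824, 4.1295], [0.0000, 4.0131, 4.8131], [0.0000, 0.0000, 1.6676]]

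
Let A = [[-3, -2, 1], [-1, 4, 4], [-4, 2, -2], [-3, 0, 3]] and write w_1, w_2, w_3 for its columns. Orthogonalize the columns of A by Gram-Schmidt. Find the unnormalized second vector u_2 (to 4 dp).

u_2 = (-2.5143, 3.8286, 1.3143, -0.5143)

q_1 = w_1/‖w_1‖ = (-3, -1, -4, -3)/5.9161 = (-0.5071, -0.1690, -0.6761, -0.5071).
r_{12} = q_1·w_2 = -1.0142.
u_2 = w_2 + 1.0142·q_1 = (-2.5143, 3.8286, 1.3143, -0.5143).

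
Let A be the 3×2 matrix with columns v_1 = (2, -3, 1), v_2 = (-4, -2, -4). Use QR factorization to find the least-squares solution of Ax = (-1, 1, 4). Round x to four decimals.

x = (-0.2564, -0.4316)

v_1 = (2, -3, 1); ‖v_1‖ = 3.7417, so e_1 = (0.5345, -0.8018, 0.2673).
e_1·v_2 = 0.5345·(-4) + (-0.8018)·(-2) + 0.2673·(-4) = -1.6036.
u_2 = v_2 + 1.6036·e_1 = (-3.1429, -3.2857, -3.5714).
‖u_2‖ = 5.7817, so e_2 = (-0.5436, -0.5683, -0.6177).
Qᵀb = (-0.2673, -2.4955).
Back-substitute: x_2 = -2.4955/5.7817 = -0.4316.
x_1 = (-0.2673 + 1.6036·(-0.4316))/3.7417 = -0.2564.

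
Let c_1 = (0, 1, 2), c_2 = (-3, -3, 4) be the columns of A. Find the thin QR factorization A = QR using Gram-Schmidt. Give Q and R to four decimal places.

Q = [[0.0000, -0.5571], [0.4472, -0.7428], [0.8944, 0.3714]], R = [[2.2361, 2.2361], [0.0000, 5.3852]]

c_1 = (0, 1, 2); ‖c_1‖ = 2.2361, so q_1 = (0.0000, 0.4472, 0.8944).
q_1·c_2 = 0.0000·(-3) + 0.4472·(-3) + 0.8944·4 = 2.2361.
u_2 = c_2 − 2.2361·q_1 = (-3.0000, -4.0000, 2.0000).
‖u_2‖ = 5.3852, so q_2 = (-0.5571, -0.7428, 0.3714).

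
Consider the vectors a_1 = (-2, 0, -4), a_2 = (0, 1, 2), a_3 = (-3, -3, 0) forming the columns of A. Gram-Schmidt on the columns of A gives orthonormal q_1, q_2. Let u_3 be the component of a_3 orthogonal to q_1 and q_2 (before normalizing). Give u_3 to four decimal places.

a_1 = (-2, 0, -4); ‖a_1‖ = 4.4721, so q_1 = (-0.4472, 0.0000, -0.8944).
q_1·a_2 = (-0.4472)·0 + 0.0000·1 + (-0.8944)·2 = -1.7889.
u_2 = a_2 + 1.7889·q_1 = (-0.8000, 1.0000, 0.4000).
‖u_2‖ = 1.3416, so q_2 = (-0.5963, 0.7454, 0.2981).
q_1·a_3 = (-0.4472)·(-3) + 0.0000·(-3) + (-0.8944)·0 = 1.3416; q_2·a_3 = (-0.5963)·(-3) + 0.7454·(-3) + 0.2981·0 = -0.4472.
u_3 = a_3 − 1.3416·q_1 + 0.4472·q_2 = (-2.6667, -2.6667, 1.3333).

u_3 = (-2.6667, -2.6667, 1.3333)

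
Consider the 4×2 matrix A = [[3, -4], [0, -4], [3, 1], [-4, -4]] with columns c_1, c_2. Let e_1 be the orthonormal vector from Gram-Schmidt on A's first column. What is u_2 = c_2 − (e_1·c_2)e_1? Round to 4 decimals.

e_1 = c_1/‖c_1‖ = (3, 0, 3, -4)/5.8310 = (0.5145, 0.0000, 0.5145, -0.6860).
r_{12} = e_1·c_2 = 1.2005.
u_2 = c_2 − 1.2005·e_1 = (-4.6176, -4.0000, 0.3824, -3.1765).

u_2 = (-4.6176, -4.0000, 0.3824, -3.1765)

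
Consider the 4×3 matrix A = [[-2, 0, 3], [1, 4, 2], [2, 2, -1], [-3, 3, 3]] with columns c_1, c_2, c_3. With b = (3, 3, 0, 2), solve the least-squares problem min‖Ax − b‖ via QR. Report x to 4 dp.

q_1 = c_1/‖c_1‖ = (-2, 1, 2, -3)/4.2426 = (-0.4714, 0.2357, 0.4714, -0.7071).
r_{12} = q_1·c_2 = -0.2357.
u_2 = c_2 + 0.2357·q_1 = (-0.1111, 4.0556, 2.1111, 2.8333).
‖u_2‖ = 5.3800, so q_2 = (-0.0207, 0.7538, 0.3924, 0.5266).
r_{13} = q_1·c_3 = -3.5355; r_{23} = q_2·c_3 = 2.6332.
u_3 = c_3 + 3.5355·q_1 − 2.6332·q_2 = (1.3877, 0.8484, -0.3666, -0.8868).
‖u_3‖ = 1.8884, so q_3 = (0.7348, 0.4492, -0.1941, -0.4696).
Qᵀb = (-2.1213, 3.2528, 2.6131).
Back-substitute: x_3 = 2.6131/1.8884 = 1.3837.
x_2 = (3.2528 − 2.6332·1.3837)/5.3800 = -0.0727.
x_1 = (-2.1213 + 0.2357·(-0.0727) + 3.5355·1.3837)/4.2426 = 0.6491.

x = (0.6491, -0.0727, 1.3837)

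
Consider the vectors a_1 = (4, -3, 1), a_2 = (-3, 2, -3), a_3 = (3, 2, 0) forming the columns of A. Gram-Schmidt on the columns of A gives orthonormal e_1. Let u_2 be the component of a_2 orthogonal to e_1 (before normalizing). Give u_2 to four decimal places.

a_1 = (4, -3, 1); ‖a_1‖ = 5.0990, so e_1 = (0.7845, -0.5883, 0.1961).
e_1·a_2 = 0.7845·(-3) + (-0.5883)·2 + 0.1961·(-3) = -4.1184.
u_2 = a_2 + 4.1184·e_1 = (0.2308, -0.4231, -2.1923).

u_2 = (0.2308, -0.4231, -2.1923)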